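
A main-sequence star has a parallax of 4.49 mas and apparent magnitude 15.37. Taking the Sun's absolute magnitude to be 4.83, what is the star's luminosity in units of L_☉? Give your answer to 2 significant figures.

L/L_☉ ≈ 0.030

d = 1/p = 1000/4.49 mas = 222.7 pc
M = m − 5 log₁₀ d + 5 = 15.37 − 5·2.3478 + 5 = 8.631
M − M_☉ = 8.631 − 4.83 = 3.801
L/L_☉ = 10^(−0.4 × 3.801) = 0.03017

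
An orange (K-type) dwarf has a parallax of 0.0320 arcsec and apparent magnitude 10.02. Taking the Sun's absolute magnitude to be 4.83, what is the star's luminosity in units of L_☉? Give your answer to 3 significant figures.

L/L_☉ ≈ 0.0820

d = 1/p = 1/0.0320″ = 31.25 pc
M = m − 5 log₁₀ d + 5 = 10.02 − 5·1.4949 + 5 = 7.546
M − M_☉ = 7.546 − 4.83 = 2.716
L/L_☉ = 10^(−0.4 × 2.716) = 0.08198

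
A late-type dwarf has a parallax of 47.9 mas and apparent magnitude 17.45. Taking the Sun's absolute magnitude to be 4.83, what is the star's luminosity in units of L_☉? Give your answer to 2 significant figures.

d = 1/p = 1000/47.9 mas = 20.88 pc
M = m − 5 log₁₀ d + 5 = 17.45 − 5·1.3197 + 5 = 15.852
M − M_☉ = 15.852 − 4.83 = 11.022
L/L_☉ = 10^(−0.4 × 11.022) = 3.902×10^-5

L/L_☉ ≈ 3.9×10^-5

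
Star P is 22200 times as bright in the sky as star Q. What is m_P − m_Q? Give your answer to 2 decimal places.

Pogson: Δm = −2.5 log₁₀(ratio) = −2.5 log₁₀(22200) = −2.5 × 4.3464 = -10.866
Star P is brighter, so it has the smaller magnitude: the difference is negative.

m_P − m_Q ≈ -10.87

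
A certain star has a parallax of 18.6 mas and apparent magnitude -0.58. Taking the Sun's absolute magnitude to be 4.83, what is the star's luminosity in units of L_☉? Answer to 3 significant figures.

L/L_☉ ≈ 4220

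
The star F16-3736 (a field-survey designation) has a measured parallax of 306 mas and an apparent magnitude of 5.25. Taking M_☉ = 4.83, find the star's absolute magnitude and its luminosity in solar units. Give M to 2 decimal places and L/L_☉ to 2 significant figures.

M ≈ 7.68; L/L_☉ ≈ 0.073

d = 1/p = 1000/306 mas = 3.268 pc
M = m − 5 log₁₀ d + 5 = 5.25 − 5·0.5143 + 5 = 7.679
M − M_☉ = 7.679 − 4.83 = 2.849
L/L_☉ = 10^(−0.4 × 2.849) = 0.07254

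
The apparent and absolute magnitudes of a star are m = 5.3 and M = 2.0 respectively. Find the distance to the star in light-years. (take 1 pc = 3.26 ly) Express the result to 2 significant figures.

Distance modulus: m − M = 5.3 − (2.0) = 3.300
m − M = 5 log₁₀ d − 5
log₁₀ d = (m − M)/5 + 1 = 1.6600
d = 10^1.6600 = 45.71 pc
= 149.0 ly

d ≈ 150 ly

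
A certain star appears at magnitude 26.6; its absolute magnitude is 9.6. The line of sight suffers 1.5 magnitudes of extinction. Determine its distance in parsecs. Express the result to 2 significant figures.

d ≈ 13000 pc

m − M = 5 log₁₀(d/10 pc) + A  ⇒  26.6 − (9.6) − 1.5 = 5 log₁₀(d/10)
15.500 = 5 log₁₀(d/10)
log₁₀ d = (m − M − A)/5 + 1 = 4.1000
d = 10^4.1000 = 12590 pc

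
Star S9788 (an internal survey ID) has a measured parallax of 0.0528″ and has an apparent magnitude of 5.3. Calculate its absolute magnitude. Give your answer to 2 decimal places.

d = 1/p = 1/0.0528″ = 18.94 pc
5 log₁₀(d/10 pc) = 5 log₁₀(18.94) − 5 = 1.387
M = m − 5 log₁₀(d/10) = 5.3 − 1.387 = 3.913

M ≈ 3.91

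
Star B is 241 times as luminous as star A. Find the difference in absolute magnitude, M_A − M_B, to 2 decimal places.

M_A − M_B ≈ 5.96

Pogson: ΔM = −2.5 log₁₀(ratio) = −2.5 log₁₀(241) = −2.5 × 2.3820 = -5.955
Star B is brighter so has the smaller magnitude: M_A − M_B is positive.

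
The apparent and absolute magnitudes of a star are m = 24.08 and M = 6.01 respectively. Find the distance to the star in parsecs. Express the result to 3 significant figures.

Distance modulus: m − M = 24.08 − (6.01) = 18.070
m − M = 5 log₁₀ d − 5
log₁₀ d = (m − M)/5 + 1 = 4.6140
d = 10^4.6140 = 41110 pc

d ≈ 41100 pc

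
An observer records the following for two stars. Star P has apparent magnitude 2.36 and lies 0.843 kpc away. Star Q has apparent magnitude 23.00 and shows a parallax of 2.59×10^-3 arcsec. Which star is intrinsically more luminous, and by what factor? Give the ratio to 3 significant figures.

Star P is more luminous, by a factor of 8.60×10^8.

Star P: d = 0.843 kpc = 843.0 pc
Star P: M = m − 5 log₁₀ d + 5 = 2.36 − 5·2.9258 + 5 = -7.269
Star Q: d = 1/p = 1/2.59×10^-3″ = 386.1 pc
Star Q: M = m − 5 log₁₀ d + 5 = 23.00 − 5·2.5867 + 5 = 15.066
ΔM = M_P − M_Q = -7.269 − (15.066) = -22.336; smaller M is more luminous → Star P.
L ratio = 10^(0.4 |ΔM|) = 10^8.934 = 8.595×10^8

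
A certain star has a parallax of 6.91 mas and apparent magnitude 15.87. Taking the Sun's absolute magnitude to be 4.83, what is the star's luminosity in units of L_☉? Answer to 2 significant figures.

L/L_☉ ≈ 8.0×10^-3

d = 1/p = 1000/6.91 mas = 144.7 pc
M = m − 5 log₁₀ d + 5 = 15.87 − 5·2.1605 + 5 = 10.067
M − M_☉ = 10.067 − 4.83 = 5.237
L/L_☉ = 10^(−0.4 × 5.237) = 8.036×10^-3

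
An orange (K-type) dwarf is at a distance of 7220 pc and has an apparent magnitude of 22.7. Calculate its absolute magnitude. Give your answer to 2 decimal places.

5 log₁₀(d/10 pc) = 5 log₁₀(7220) − 5 = 14.293
M = m − 5 log₁₀(d/10) = 22.7 − 14.293 = 8.407

M ≈ 8.41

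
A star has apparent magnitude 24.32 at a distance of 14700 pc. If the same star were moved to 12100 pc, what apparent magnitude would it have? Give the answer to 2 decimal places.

m ≈ 23.90

Flux ∝ 1/d², so Δm = 5 log₁₀(d₂/d₁) = 5 log₁₀(12100/14700) = -0.423
m₂ = m₁ + Δm = 24.32 + (-0.423) = 23.897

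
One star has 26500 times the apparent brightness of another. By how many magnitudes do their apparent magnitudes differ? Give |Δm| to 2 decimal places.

Pogson: Δm = −2.5 log₁₀(ratio) = −2.5 log₁₀(26500) = −2.5 × 4.4232 = -11.058

|Δm| ≈ 11.06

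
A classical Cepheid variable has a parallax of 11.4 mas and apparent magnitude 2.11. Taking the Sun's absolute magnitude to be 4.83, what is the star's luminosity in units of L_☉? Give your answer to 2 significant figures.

L/L_☉ ≈ 940

d = 1/p = 1000/11.4 mas = 87.72 pc
M = m − 5 log₁₀ d + 5 = 2.11 − 5·1.9431 + 5 = -2.605
M − M_☉ = -2.605 − 4.83 = -7.435
L/L_☉ = 10^(−0.4 × -7.435) = 942.3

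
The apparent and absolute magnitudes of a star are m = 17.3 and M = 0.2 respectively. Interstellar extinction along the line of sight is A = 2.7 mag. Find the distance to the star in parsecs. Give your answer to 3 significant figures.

d ≈ 7590 pc

m − M = 5 log₁₀(d/10 pc) + A  ⇒  17.3 − (0.2) − 2.7 = 5 log₁₀(d/10)
14.400 = 5 log₁₀(d/10)
log₁₀ d = (m − M − A)/5 + 1 = 3.8800
d = 10^3.8800 = 7586 pc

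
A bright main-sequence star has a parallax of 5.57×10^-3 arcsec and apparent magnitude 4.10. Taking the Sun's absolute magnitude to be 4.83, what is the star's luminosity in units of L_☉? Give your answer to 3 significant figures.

d = 1/p = 1/5.57×10^-3″ = 179.5 pc
M = m − 5 log₁₀ d + 5 = 4.10 − 5·2.2541 + 5 = -2.171
M − M_☉ = -2.171 − 4.83 = -7.001
L/L_☉ = 10^(−0.4 × -7.001) = 631.4

L/L_☉ ≈ 631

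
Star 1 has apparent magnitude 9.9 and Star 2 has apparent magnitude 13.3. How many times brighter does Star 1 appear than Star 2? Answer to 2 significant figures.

23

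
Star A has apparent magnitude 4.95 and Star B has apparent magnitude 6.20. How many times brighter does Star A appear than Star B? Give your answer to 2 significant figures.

3.2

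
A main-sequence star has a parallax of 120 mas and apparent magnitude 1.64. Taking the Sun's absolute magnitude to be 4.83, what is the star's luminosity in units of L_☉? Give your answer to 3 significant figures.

L/L_☉ ≈ 13.1

d = 1/p = 1000/120 mas = 8.333 pc
M = m − 5 log₁₀ d + 5 = 1.64 − 5·0.9208 + 5 = 2.036
M − M_☉ = 2.036 − 4.83 = -2.794
L/L_☉ = 10^(−0.4 × -2.794) = 13.11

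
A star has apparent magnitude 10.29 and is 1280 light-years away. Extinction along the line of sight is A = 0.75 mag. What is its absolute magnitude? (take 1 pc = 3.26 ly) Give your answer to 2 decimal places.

M ≈ 1.57

d = 1280 ly / 3.26 = 392.6 pc
5 log₁₀(d/10 pc) = 5 log₁₀(392.6) − 5 = 7.970
M = m − 5 log₁₀(d/10) − A = 10.29 − 7.970 − 0.75 = 1.570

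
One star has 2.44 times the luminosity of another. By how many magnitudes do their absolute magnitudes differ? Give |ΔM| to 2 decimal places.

Pogson: ΔM = −2.5 log₁₀(ratio) = −2.5 log₁₀(2.44) = −2.5 × 0.3874 = -0.968

|ΔM| ≈ 0.97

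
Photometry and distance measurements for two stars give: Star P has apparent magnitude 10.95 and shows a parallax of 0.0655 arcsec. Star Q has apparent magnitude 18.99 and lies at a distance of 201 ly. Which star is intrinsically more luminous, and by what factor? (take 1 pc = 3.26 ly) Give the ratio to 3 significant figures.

Star P is more luminous, by a factor of 101.

Star P: d = 1/p = 1/0.0655″ = 15.27 pc
Star P: M = m − 5 log₁₀ d + 5 = 10.95 − 5·1.1838 + 5 = 10.031
Star Q: d = 201 ly / 3.26 = 61.66 pc
Star Q: M = m − 5 log₁₀ d + 5 = 18.99 − 5·1.7900 + 5 = 15.040
ΔM = M_P − M_Q = 10.031 − (15.040) = -5.009; smaller M is more luminous → Star P.
L ratio = 10^(0.4 |ΔM|) = 10^2.004 = 100.8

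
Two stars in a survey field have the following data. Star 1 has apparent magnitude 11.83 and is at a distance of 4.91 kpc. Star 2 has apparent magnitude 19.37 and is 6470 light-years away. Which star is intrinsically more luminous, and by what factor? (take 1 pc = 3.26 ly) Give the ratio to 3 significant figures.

Star 1 is more luminous, by a factor of 6350.

Star 1: d = 4.91 kpc = 4910 pc
Star 1: M = m − 5 log₁₀ d + 5 = 11.83 − 5·3.6911 + 5 = -1.625
Star 2: d = 6470 ly / 3.26 = 1985 pc
Star 2: M = m − 5 log₁₀ d + 5 = 19.37 − 5·3.2977 + 5 = 7.882
ΔM = M_1 − M_2 = -1.625 − (7.882) = -9.507; smaller M is more luminous → Star 1.
L ratio = 10^(0.4 |ΔM|) = 10^3.803 = 6350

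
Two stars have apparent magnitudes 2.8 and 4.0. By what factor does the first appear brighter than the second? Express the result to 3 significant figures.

3.02

Magnitude difference = -1.2
Flux ratio = 10^(−0.4 Δm) = 10^(−0.4 × -1.2) = 10^0.480 = 3.020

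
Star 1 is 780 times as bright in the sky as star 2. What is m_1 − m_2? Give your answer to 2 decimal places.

Pogson: Δm = −2.5 log₁₀(ratio) = −2.5 log₁₀(780) = −2.5 × 2.8921 = -7.230
Star 1 is brighter, so it has the smaller magnitude: the difference is negative.

m_1 − m_2 ≈ -7.23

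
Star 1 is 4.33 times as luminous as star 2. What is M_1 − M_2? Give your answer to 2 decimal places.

M_1 − M_2 ≈ -1.59

Pogson: ΔM = −2.5 log₁₀(ratio) = −2.5 log₁₀(4.33) = −2.5 × 0.6365 = -1.591
Star 1 is brighter, so it has the smaller magnitude: the difference is negative.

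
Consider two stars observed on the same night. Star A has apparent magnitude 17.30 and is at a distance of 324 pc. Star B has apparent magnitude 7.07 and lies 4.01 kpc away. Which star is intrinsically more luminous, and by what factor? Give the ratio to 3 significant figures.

Star A: M = m − 5 log₁₀ d + 5 = 17.30 − 5·2.5105 + 5 = 9.747
Star B: d = 4.01 kpc = 4010 pc
Star B: M = m − 5 log₁₀ d + 5 = 7.07 − 5·3.6031 + 5 = -5.946
ΔM = M_A − M_B = 9.747 − (-5.946) = 15.693; smaller M is more luminous → Star B.
L ratio = 10^(0.4 |ΔM|) = 10^6.277 = 1.893×10^6

Star B is more luminous, by a factor of 1.89×10^6.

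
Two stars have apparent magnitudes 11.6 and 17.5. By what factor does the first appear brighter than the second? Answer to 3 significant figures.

Magnitude difference = -5.9
Flux ratio = 10^(−0.4 Δm) = 10^(−0.4 × -5.9) = 10^2.360 = 229.1

229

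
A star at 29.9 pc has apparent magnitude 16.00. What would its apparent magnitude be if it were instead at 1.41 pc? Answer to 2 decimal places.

Flux ∝ 1/d², so Δm = 5 log₁₀(d₂/d₁) = 5 log₁₀(1.41/29.9) = -6.632
m₂ = m₁ + Δm = 16.00 + (-6.632) = 9.368

m ≈ 9.37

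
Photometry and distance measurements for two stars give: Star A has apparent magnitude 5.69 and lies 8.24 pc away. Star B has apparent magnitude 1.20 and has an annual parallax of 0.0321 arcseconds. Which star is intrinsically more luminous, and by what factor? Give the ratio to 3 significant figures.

Star A: M = m − 5 log₁₀ d + 5 = 5.69 − 5·0.9159 + 5 = 6.110
Star B: d = 1/p = 1/0.0321″ = 31.15 pc
Star B: M = m − 5 log₁₀ d + 5 = 1.20 − 5·1.4935 + 5 = -1.267
ΔM = M_A − M_B = 6.110 − (-1.267) = 7.378; smaller M is more luminous → Star B.
L ratio = 10^(0.4 |ΔM|) = 10^2.951 = 893.6

Star B is more luminous, by a factor of 894.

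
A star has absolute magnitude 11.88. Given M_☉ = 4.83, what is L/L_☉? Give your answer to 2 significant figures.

L/L_☉ ≈ 1.5×10^-3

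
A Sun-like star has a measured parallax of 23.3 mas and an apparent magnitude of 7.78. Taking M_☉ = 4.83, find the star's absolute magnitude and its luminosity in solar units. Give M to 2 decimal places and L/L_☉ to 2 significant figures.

d = 1/p = 1000/23.3 mas = 42.92 pc
M = m − 5 log₁₀ d + 5 = 7.78 − 5·1.6326 + 5 = 4.617
M − M_☉ = 4.617 − 4.83 = -0.213
L/L_☉ = 10^(−0.4 × -0.213) = 1.217

M ≈ 4.62; L/L_☉ ≈ 1.2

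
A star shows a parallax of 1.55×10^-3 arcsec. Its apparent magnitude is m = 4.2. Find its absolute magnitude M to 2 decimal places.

M ≈ -4.85

d = 1/p = 1/1.55×10^-3″ = 645.2 pc
5 log₁₀(d/10 pc) = 5 log₁₀(645.2) − 5 = 9.048
M = m − 5 log₁₀(d/10) = 4.2 − 9.048 = -4.848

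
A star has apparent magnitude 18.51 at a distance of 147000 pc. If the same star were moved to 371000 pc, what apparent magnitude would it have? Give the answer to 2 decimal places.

Flux ∝ 1/d², so Δm = 5 log₁₀(d₂/d₁) = 5 log₁₀(371000/147000) = 2.010
m₂ = m₁ + Δm = 18.51 + (2.010) = 20.520

m ≈ 20.52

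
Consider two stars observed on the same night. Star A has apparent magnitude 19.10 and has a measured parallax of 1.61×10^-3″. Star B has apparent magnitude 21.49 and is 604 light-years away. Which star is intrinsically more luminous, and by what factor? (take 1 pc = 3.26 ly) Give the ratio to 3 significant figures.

Star A: d = 1/p = 1/1.61×10^-3″ = 621.1 pc
Star A: M = m − 5 log₁₀ d + 5 = 19.10 − 5·2.7932 + 5 = 10.134
Star B: d = 604 ly / 3.26 = 185.3 pc
Star B: M = m − 5 log₁₀ d + 5 = 21.49 − 5·2.2678 + 5 = 15.151
ΔM = M_A − M_B = 10.134 − (15.151) = -5.017; smaller M is more luminous → Star A.
L ratio = 10^(0.4 |ΔM|) = 10^2.007 = 101.6

Star A is more luminous, by a factor of 102.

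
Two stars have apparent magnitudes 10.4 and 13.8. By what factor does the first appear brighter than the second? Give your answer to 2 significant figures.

Δm = 10.4 − (13.8) = -3.4
Flux ratio = 10^(−0.4 Δm) = 10^(−0.4 × -3.4) = 10^1.360 = 22.91

23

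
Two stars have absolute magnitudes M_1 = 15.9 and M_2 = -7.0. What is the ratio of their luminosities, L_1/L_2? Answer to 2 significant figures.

ΔM = M_1 − M_2 = 22.9
L_1/L_2 = 10^(−0.4 ΔM) = 10^-9.160 = 6.918×10^-10

L_1/L_2 ≈ 6.9×10^-10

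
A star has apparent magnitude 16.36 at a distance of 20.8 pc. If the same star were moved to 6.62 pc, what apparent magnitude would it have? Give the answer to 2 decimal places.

Flux ∝ 1/d², so Δm = 5 log₁₀(d₂/d₁) = 5 log₁₀(6.62/20.8) = -2.486
m₂ = m₁ + Δm = 16.36 + (-2.486) = 13.874

m ≈ 13.87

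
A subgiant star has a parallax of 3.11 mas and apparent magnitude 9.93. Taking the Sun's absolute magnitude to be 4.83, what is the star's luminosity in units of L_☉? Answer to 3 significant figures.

d = 1/p = 1000/3.11 mas = 321.5 pc
M = m − 5 log₁₀ d + 5 = 9.93 − 5·2.5072 + 5 = 2.394
M − M_☉ = 2.394 − 4.83 = -2.436
L/L_☉ = 10^(−0.4 × -2.436) = 9.429

L/L_☉ ≈ 9.43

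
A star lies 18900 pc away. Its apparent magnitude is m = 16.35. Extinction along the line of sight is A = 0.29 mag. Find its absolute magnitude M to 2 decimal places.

5 log₁₀(d/10 pc) = 5 log₁₀(18900) − 5 = 16.382
M = m − 5 log₁₀(d/10) − A = 16.35 − 16.382 − 0.29 = -0.322

M ≈ -0.32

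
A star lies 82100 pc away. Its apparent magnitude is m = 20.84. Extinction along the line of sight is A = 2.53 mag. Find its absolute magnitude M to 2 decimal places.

5 log₁₀(d/10 pc) = 5 log₁₀(82100) − 5 = 19.572
M = m − 5 log₁₀(d/10) − A = 20.84 − 19.572 − 2.53 = -1.262

M ≈ -1.26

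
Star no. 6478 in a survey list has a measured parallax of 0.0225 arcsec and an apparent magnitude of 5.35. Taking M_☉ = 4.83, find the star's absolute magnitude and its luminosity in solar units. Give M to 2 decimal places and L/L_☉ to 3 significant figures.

d = 1/p = 1/0.0225″ = 44.44 pc
M = m − 5 log₁₀ d + 5 = 5.35 − 5·1.6478 + 5 = 2.111
M − M_☉ = 2.111 − 4.83 = -2.719
L/L_☉ = 10^(−0.4 × -2.719) = 12.24

M ≈ 2.11; L/L_☉ ≈ 12.2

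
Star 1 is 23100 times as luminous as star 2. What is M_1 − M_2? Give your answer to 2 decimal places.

M_1 − M_2 ≈ -10.91

Pogson: ΔM = −2.5 log₁₀(ratio) = −2.5 log₁₀(23100) = −2.5 × 4.3636 = -10.909
Star 1 is brighter, so it has the smaller magnitude: the difference is negative.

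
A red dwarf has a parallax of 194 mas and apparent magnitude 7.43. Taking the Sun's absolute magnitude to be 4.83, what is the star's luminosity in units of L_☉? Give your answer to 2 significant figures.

d = 1/p = 1000/194 mas = 5.155 pc
M = m − 5 log₁₀ d + 5 = 7.43 − 5·0.7122 + 5 = 8.869
M − M_☉ = 8.869 − 4.83 = 4.039
L/L_☉ = 10^(−0.4 × 4.039) = 0.02423

L/L_☉ ≈ 0.024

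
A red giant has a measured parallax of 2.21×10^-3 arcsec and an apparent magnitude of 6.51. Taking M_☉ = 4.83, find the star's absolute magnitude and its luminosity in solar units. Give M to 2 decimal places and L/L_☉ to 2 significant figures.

M ≈ -1.77; L/L_☉ ≈ 440

d = 1/p = 1/2.21×10^-3″ = 452.5 pc
M = m − 5 log₁₀ d + 5 = 6.51 − 5·2.6556 + 5 = -1.768
M − M_☉ = -1.768 − 4.83 = -6.598
L/L_☉ = 10^(−0.4 × -6.598) = 435.7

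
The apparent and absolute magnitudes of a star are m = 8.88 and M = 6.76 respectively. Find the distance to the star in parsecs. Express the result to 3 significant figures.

d ≈ 26.5 pc

μ = m − M = 2.120
m − M = 5 log₁₀ d − 5
log₁₀ d = (m − M)/5 + 1 = 1.4240
d = 10^1.4240 = 26.55 pc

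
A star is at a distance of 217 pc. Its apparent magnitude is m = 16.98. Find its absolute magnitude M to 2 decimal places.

5 log₁₀(d/10 pc) = 5 log₁₀(217.0) − 5 = 6.682
M = m − 5 log₁₀(d/10) = 16.98 − 6.682 = 10.298

M ≈ 10.30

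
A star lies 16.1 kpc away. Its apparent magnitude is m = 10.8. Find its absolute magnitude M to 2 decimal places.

M ≈ -5.23

d = 16.1 kpc = 16100 pc
5 log₁₀(d/10 pc) = 5 log₁₀(16100) − 5 = 16.034
M = m − 5 log₁₀(d/10) = 10.8 − 16.034 = -5.234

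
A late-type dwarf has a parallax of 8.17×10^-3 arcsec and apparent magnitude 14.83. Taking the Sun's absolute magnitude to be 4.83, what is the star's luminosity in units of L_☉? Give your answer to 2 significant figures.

d = 1/p = 1/8.17×10^-3″ = 122.4 pc
M = m − 5 log₁₀ d + 5 = 14.83 − 5·2.0878 + 5 = 9.391
M − M_☉ = 9.391 − 4.83 = 4.561
L/L_☉ = 10^(−0.4 × 4.561) = 0.01498

L/L_☉ ≈ 0.015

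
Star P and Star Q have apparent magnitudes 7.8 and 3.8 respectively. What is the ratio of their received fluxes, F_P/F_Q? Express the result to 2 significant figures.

F_P/F_Q ≈ 0.025

Δm = 7.8 − (3.8) = 4.0
Flux ratio = 10^(−0.4 Δm) = 10^(−0.4 × 4.0) = 10^-1.600 = 0.02512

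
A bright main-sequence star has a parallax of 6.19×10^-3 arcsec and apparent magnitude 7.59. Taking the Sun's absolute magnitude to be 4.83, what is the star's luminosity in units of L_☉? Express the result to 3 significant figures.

L/L_☉ ≈ 20.5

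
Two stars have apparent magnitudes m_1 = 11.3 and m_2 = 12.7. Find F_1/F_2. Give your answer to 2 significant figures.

Magnitude difference = -1.4
Flux ratio = 10^(−0.4 Δm) = 10^(−0.4 × -1.4) = 10^0.560 = 3.631

F_1/F_2 ≈ 3.6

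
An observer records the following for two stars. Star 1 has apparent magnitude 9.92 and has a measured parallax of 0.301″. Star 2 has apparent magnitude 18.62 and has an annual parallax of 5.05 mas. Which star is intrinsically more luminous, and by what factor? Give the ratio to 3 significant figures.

Star 2 is more luminous, by a factor of 1.18.

Star 1: d = 1/p = 1/0.301″ = 3.322 pc
Star 1: M = m − 5 log₁₀ d + 5 = 9.92 − 5·0.5214 + 5 = 12.313
Star 2: p = 5.05 mas = 5.05×10^-3″ → d = 1/p = 198.0 pc
Star 2: M = m − 5 log₁₀ d + 5 = 18.62 − 5·2.2967 + 5 = 12.136
ΔM = M_1 − M_2 = 12.313 − (12.136) = 0.176; smaller M is more luminous → Star 2.
L ratio = 10^(0.4 |ΔM|) = 10^0.071 = 1.176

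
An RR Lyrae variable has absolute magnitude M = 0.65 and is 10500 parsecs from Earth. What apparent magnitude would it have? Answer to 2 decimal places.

m ≈ 15.76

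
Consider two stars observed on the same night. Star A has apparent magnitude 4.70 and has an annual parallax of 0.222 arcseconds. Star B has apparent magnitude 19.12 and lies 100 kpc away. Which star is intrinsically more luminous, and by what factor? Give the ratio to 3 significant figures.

Star B is more luminous, by a factor of 841.

Star A: d = 1/p = 1/0.222″ = 4.505 pc
Star A: M = m − 5 log₁₀ d + 5 = 4.70 − 5·0.6536 + 5 = 6.432
Star B: d = 100 kpc = 100000 pc
Star B: M = m − 5 log₁₀ d + 5 = 19.12 − 5·5.0000 + 5 = -0.880
ΔM = M_A − M_B = 6.432 − (-0.880) = 7.312; smaller M is more luminous → Star B.
L ratio = 10^(0.4 |ΔM|) = 10^2.925 = 840.8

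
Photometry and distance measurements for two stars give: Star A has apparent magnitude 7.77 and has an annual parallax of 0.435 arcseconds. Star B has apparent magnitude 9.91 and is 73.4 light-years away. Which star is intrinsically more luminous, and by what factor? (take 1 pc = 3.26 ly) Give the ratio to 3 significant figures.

Star B is more luminous, by a factor of 13.4.

Star A: d = 1/p = 1/0.435″ = 2.299 pc
Star A: M = m − 5 log₁₀ d + 5 = 7.77 − 5·0.3615 + 5 = 10.962
Star B: d = 73.4 ly / 3.26 = 22.52 pc
Star B: M = m − 5 log₁₀ d + 5 = 9.91 − 5·1.3525 + 5 = 8.148
ΔM = M_A − M_B = 10.962 − (8.148) = 2.815; smaller M is more luminous → Star B.
L ratio = 10^(0.4 |ΔM|) = 10^1.126 = 13.36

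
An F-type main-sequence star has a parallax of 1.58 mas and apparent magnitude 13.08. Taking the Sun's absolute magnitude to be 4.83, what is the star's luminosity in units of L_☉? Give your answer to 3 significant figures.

L/L_☉ ≈ 2.01

d = 1/p = 1000/1.58 mas = 632.9 pc
M = m − 5 log₁₀ d + 5 = 13.08 − 5·2.8013 + 5 = 4.073
M − M_☉ = 4.073 − 4.83 = -0.757
L/L_☉ = 10^(−0.4 × -0.757) = 2.008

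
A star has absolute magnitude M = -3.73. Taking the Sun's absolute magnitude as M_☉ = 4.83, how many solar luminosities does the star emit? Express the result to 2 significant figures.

M − M_☉ = -3.73 − 4.83 = -8.560
L/L_☉ = 10^(−0.4 (M − M_☉)) = 10^3.424 = 2655

L/L_☉ ≈ 2700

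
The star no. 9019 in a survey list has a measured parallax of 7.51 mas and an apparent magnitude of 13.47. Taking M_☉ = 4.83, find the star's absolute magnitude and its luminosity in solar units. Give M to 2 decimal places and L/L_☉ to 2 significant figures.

d = 1/p = 1000/7.51 mas = 133.2 pc
M = m − 5 log₁₀ d + 5 = 13.47 − 5·2.1244 + 5 = 7.848
M − M_☉ = 7.848 − 4.83 = 3.018
L/L_☉ = 10^(−0.4 × 3.018) = 0.06205

M ≈ 7.85; L/L_☉ ≈ 0.062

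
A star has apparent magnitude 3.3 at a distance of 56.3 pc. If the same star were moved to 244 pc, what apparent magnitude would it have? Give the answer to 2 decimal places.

Flux ∝ 1/d², so Δm = 5 log₁₀(d₂/d₁) = 5 log₁₀(244/56.3) = 3.184
m₂ = m₁ + Δm = 3.3 + (3.184) = 6.484

m ≈ 6.48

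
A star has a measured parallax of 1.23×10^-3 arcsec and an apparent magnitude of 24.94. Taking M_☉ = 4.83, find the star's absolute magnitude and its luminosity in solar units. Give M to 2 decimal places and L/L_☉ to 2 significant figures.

M ≈ 15.39; L/L_☉ ≈ 6.0×10^-5

d = 1/p = 1/1.23×10^-3″ = 813.0 pc
M = m − 5 log₁₀ d + 5 = 24.94 − 5·2.9101 + 5 = 15.390
M − M_☉ = 15.390 − 4.83 = 10.560
L/L_☉ = 10^(−0.4 × 10.560) = 5.973×10^-5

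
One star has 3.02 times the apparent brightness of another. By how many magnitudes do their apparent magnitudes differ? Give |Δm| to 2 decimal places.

|Δm| ≈ 1.20

Pogson: Δm = −2.5 log₁₀(ratio) = −2.5 log₁₀(3.02) = −2.5 × 0.4800 = -1.200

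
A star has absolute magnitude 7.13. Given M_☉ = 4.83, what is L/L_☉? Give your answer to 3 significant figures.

M − M_☉ = 7.13 − 4.83 = 2.300
L/L_☉ = 10^(−0.4 (M − M_☉)) = 10^-0.920 = 0.1202

L/L_☉ ≈ 0.120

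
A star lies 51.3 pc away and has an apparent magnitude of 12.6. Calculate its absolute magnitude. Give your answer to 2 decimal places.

M ≈ 9.05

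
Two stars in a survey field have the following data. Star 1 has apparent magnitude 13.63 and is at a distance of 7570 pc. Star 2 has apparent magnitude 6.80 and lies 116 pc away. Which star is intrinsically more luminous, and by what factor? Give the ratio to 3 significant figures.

Star 1 is more luminous, by a factor of 7.89.

Star 1: M = m − 5 log₁₀ d + 5 = 13.63 − 5·3.8791 + 5 = -0.765
Star 2: M = m − 5 log₁₀ d + 5 = 6.80 − 5·2.0645 + 5 = 1.478
ΔM = M_1 − M_2 = -0.765 − (1.478) = -2.243; smaller M is more luminous → Star 1.
L ratio = 10^(0.4 |ΔM|) = 10^0.897 = 7.894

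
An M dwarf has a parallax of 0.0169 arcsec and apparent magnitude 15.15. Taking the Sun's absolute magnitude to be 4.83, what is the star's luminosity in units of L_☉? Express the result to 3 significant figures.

L/L_☉ ≈ 2.61×10^-3

d = 1/p = 1/0.0169″ = 59.17 pc
M = m − 5 log₁₀ d + 5 = 15.15 − 5·1.7721 + 5 = 11.289
M − M_☉ = 11.289 − 4.83 = 6.459
L/L_☉ = 10^(−0.4 × 6.459) = 2.608×10^-3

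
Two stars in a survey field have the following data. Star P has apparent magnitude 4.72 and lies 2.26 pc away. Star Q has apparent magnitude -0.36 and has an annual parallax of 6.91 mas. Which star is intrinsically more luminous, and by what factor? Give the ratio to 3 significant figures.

Star Q is more luminous, by a factor of 441000.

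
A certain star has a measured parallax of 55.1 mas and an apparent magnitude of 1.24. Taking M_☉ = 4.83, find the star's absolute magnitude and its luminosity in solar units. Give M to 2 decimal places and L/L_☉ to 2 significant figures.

M ≈ -0.05; L/L_☉ ≈ 90

d = 1/p = 1000/55.1 mas = 18.15 pc
M = m − 5 log₁₀ d + 5 = 1.24 − 5·1.2588 + 5 = -0.054
M − M_☉ = -0.054 − 4.83 = -4.884
L/L_☉ = 10^(−0.4 × -4.884) = 89.89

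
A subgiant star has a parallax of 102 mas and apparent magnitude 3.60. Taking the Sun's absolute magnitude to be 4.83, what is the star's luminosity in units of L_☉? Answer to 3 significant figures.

L/L_☉ ≈ 2.98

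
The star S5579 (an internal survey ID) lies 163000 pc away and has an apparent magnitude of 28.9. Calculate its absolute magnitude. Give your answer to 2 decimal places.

M ≈ 7.84

5 log₁₀(d/10 pc) = 5 log₁₀(163000) − 5 = 21.061
M = m − 5 log₁₀(d/10) = 28.9 − 21.061 = 7.839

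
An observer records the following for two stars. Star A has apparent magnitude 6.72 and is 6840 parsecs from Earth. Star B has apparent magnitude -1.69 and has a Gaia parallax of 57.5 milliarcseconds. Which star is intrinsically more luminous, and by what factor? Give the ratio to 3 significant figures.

Star A is more luminous, by a factor of 66.9.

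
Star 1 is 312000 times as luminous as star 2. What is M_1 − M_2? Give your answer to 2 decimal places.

M_1 − M_2 ≈ -13.74

Pogson: ΔM = −2.5 log₁₀(ratio) = −2.5 log₁₀(312000) = −2.5 × 5.4942 = -13.735
Star 1 is brighter, so it has the smaller magnitude: the difference is negative.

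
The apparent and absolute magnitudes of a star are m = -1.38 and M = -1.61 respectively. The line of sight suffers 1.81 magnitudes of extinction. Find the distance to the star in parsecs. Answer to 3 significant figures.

d ≈ 4.83 pc

m − M = 5 log₁₀(d/10 pc) + A  ⇒  -1.38 − (-1.61) − 1.81 = 5 log₁₀(d/10)
-1.580 = 5 log₁₀(d/10)
log₁₀ d = (m − M − A)/5 + 1 = 0.6840
d = 10^0.6840 = 4.831 pc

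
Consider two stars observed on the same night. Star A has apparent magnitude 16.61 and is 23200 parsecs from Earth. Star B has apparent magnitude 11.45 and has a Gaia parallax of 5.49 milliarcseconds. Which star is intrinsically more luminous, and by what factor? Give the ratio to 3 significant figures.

Star A is more luminous, by a factor of 140.

Star A: M = m − 5 log₁₀ d + 5 = 16.61 − 5·4.3655 + 5 = -0.217
Star B: p = 5.49 mas = 5.49×10^-3″ → d = 1/p = 182.1 pc
Star B: M = m − 5 log₁₀ d + 5 = 11.45 − 5·2.2604 + 5 = 5.148
ΔM = M_A − M_B = -0.217 − (5.148) = -5.365; smaller M is more luminous → Star A.
L ratio = 10^(0.4 |ΔM|) = 10^2.146 = 140.0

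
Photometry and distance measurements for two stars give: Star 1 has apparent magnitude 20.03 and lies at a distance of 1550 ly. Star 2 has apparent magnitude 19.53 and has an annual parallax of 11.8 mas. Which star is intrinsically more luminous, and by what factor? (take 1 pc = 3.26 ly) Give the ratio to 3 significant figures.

Star 1 is more luminous, by a factor of 19.9.

Star 1: d = 1550 ly / 3.26 = 475.5 pc
Star 1: M = m − 5 log₁₀ d + 5 = 20.03 − 5·2.6771 + 5 = 11.644
Star 2: p = 11.8 mas = 0.0118″ → d = 1/p = 84.75 pc
Star 2: M = m − 5 log₁₀ d + 5 = 19.53 − 5·1.9281 + 5 = 14.889
ΔM = M_1 − M_2 = 11.644 − (14.889) = -3.245; smaller M is more luminous → Star 1.
L ratio = 10^(0.4 |ΔM|) = 10^1.298 = 19.86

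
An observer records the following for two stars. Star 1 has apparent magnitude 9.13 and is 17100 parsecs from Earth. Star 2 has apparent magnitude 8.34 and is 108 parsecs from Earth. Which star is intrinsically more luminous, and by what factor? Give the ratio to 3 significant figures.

Star 1: M = m − 5 log₁₀ d + 5 = 9.13 − 5·4.2330 + 5 = -7.035
Star 2: M = m − 5 log₁₀ d + 5 = 8.34 − 5·2.0334 + 5 = 3.173
ΔM = M_1 − M_2 = -7.035 − (3.173) = -10.208; smaller M is more luminous → Star 1.
L ratio = 10^(0.4 |ΔM|) = 10^4.083 = 12110

Star 1 is more luminous, by a factor of 12100.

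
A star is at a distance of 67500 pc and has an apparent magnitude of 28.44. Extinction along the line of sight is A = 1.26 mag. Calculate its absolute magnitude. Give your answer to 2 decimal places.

5 log₁₀(d/10 pc) = 5 log₁₀(67500) − 5 = 19.147
M = m − 5 log₁₀(d/10) − A = 28.44 − 19.147 − 1.26 = 8.033

M ≈ 8.03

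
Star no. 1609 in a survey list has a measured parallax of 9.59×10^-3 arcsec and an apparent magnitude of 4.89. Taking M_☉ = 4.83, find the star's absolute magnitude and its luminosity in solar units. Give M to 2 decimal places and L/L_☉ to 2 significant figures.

d = 1/p = 1/9.59×10^-3″ = 104.3 pc
M = m − 5 log₁₀ d + 5 = 4.89 − 5·2.0182 + 5 = -0.201
M − M_☉ = -0.201 − 4.83 = -5.031
L/L_☉ = 10^(−0.4 × -5.031) = 102.9

M ≈ -0.20; L/L_☉ ≈ 100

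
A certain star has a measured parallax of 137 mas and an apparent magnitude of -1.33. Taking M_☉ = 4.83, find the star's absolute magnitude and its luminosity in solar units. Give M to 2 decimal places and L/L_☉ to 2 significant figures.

d = 1/p = 1000/137 mas = 7.299 pc
M = m − 5 log₁₀ d + 5 = -1.33 − 5·0.8633 + 5 = -0.646
M − M_☉ = -0.646 − 4.83 = -5.476
L/L_☉ = 10^(−0.4 × -5.476) = 155.1

M ≈ -0.65; L/L_☉ ≈ 160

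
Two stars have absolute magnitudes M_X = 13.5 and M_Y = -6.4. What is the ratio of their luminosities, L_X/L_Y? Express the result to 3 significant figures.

L_X/L_Y ≈ 1.10×10^-8

ΔM = M_X − M_Y = 19.9
L_X/L_Y = 10^(−0.4 ΔM) = 10^-7.960 = 1.096×10^-8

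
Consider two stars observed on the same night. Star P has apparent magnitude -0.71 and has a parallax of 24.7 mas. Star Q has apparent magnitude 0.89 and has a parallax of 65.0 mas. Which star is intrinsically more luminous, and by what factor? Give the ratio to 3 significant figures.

Star P is more luminous, by a factor of 30.2.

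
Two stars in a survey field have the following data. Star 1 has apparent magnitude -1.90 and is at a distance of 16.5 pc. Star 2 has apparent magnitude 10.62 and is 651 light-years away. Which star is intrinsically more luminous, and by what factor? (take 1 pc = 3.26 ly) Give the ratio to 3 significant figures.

Star 1 is more luminous, by a factor of 695.

Star 1: M = m − 5 log₁₀ d + 5 = -1.90 − 5·1.2175 + 5 = -2.987
Star 2: d = 651 ly / 3.26 = 199.7 pc
Star 2: M = m − 5 log₁₀ d + 5 = 10.62 − 5·2.3004 + 5 = 4.118
ΔM = M_1 − M_2 = -2.987 − (4.118) = -7.106; smaller M is more luminous → Star 1.
L ratio = 10^(0.4 |ΔM|) = 10^2.842 = 695.4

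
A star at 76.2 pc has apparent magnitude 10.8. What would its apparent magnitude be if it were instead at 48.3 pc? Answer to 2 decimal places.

Flux ∝ 1/d², so Δm = 5 log₁₀(d₂/d₁) = 5 log₁₀(48.3/76.2) = -0.990
m₂ = m₁ + Δm = 10.8 + (-0.990) = 9.810

m ≈ 9.81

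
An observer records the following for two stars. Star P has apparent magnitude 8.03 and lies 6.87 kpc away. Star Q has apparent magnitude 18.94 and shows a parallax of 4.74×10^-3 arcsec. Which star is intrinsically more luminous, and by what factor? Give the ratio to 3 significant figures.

Star P: d = 6.87 kpc = 6870 pc
Star P: M = m − 5 log₁₀ d + 5 = 8.03 − 5·3.8370 + 5 = -6.155
Star Q: d = 1/p = 1/4.74×10^-3″ = 211.0 pc
Star Q: M = m − 5 log₁₀ d + 5 = 18.94 − 5·2.3242 + 5 = 12.319
ΔM = M_P − M_Q = -6.155 − (12.319) = -18.474; smaller M is more luminous → Star P.
L ratio = 10^(0.4 |ΔM|) = 10^7.389 = 2.452×10^7

Star P is more luminous, by a factor of 2.45×10^7.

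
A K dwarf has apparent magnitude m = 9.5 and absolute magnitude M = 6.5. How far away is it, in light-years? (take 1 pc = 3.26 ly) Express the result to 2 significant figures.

d ≈ 130 ly

Distance modulus: m − M = 9.5 − (6.5) = 3.000
m − M = 5 log₁₀ d − 5
log₁₀ d = (m − M)/5 + 1 = 1.6000
d = 10^1.6000 = 39.81 pc
= 129.8 ly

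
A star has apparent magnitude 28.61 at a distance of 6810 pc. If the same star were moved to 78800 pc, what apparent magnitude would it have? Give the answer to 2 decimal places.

Flux ∝ 1/d², so Δm = 5 log₁₀(d₂/d₁) = 5 log₁₀(78800/6810) = 5.317
m₂ = m₁ + Δm = 28.61 + (5.317) = 33.927

m ≈ 33.93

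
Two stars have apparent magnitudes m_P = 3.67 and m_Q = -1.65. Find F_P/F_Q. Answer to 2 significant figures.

F_P/F_Q ≈ 7.4×10^-3

Δm = 3.67 − (-1.65) = 5.32
Flux ratio = 10^(−0.4 Δm) = 10^(−0.4 × 5.32) = 10^-2.128 = 7.447×10^-3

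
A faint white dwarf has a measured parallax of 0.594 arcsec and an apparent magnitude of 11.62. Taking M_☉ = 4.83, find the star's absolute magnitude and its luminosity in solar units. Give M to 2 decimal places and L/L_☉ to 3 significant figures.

d = 1/p = 1/0.594″ = 1.684 pc
M = m − 5 log₁₀ d + 5 = 11.62 − 5·0.2262 + 5 = 15.489
M − M_☉ = 15.489 − 4.83 = 10.659
L/L_☉ = 10^(−0.4 × 10.659) = 5.450×10^-5

M ≈ 15.49; L/L_☉ ≈ 5.45×10^-5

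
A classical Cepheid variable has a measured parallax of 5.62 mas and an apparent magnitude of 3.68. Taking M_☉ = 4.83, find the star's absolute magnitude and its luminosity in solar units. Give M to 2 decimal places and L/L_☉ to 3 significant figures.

M ≈ -2.57; L/L_☉ ≈ 913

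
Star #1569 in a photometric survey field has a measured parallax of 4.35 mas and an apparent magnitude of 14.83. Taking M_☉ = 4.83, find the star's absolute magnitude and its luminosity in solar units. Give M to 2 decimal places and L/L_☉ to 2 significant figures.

M ≈ 8.02; L/L_☉ ≈ 0.053

d = 1/p = 1000/4.35 mas = 229.9 pc
M = m − 5 log₁₀ d + 5 = 14.83 − 5·2.3615 + 5 = 8.022
M − M_☉ = 8.022 − 4.83 = 3.192
L/L_☉ = 10^(−0.4 × 3.192) = 0.05285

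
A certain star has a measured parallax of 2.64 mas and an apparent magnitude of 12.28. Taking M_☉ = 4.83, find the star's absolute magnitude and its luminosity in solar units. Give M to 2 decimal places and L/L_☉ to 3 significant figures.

d = 1/p = 1000/2.64 mas = 378.8 pc
M = m − 5 log₁₀ d + 5 = 12.28 − 5·2.5784 + 5 = 4.388
M − M_☉ = 4.388 − 4.83 = -0.442
L/L_☉ = 10^(−0.4 × -0.442) = 1.502

M ≈ 4.39; L/L_☉ ≈ 1.50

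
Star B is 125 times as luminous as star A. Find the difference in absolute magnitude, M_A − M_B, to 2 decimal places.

Pogson: ΔM = −2.5 log₁₀(ratio) = −2.5 log₁₀(125) = −2.5 × 2.0969 = -5.242
Star B is brighter so has the smaller magnitude: M_A − M_B is positive.

M_A − M_B ≈ 5.24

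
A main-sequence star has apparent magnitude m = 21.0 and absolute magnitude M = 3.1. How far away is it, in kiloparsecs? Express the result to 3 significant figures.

Distance modulus: m − M = 21.0 − (3.1) = 17.900
m − M = 5 log₁₀ d − 5
log₁₀ d = (m − M)/5 + 1 = 4.5800
d = 10^4.5800 = 38020 pc
= 38.02 kpc

d ≈ 38.0 kpc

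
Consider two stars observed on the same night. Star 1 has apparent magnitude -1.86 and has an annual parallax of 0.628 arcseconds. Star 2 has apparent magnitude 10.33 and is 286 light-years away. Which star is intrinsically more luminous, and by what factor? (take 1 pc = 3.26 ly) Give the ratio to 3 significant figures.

Star 1: d = 1/p = 1/0.628″ = 1.592 pc
Star 1: M = m − 5 log₁₀ d + 5 = -1.86 − 5·0.2020 + 5 = 2.130
Star 2: d = 286 ly / 3.26 = 87.73 pc
Star 2: M = m − 5 log₁₀ d + 5 = 10.33 − 5·1.9431 + 5 = 5.614
ΔM = M_1 − M_2 = 2.130 − (5.614) = -3.484; smaller M is more luminous → Star 1.
L ratio = 10^(0.4 |ΔM|) = 10^1.394 = 24.76

Star 1 is more luminous, by a factor of 24.8.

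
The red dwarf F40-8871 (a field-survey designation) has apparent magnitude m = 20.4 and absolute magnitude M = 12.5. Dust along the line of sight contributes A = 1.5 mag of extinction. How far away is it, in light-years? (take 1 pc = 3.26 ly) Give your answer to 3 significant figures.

m − M = 5 log₁₀(d/10 pc) + A  ⇒  20.4 − (12.5) − 1.5 = 5 log₁₀(d/10)
6.400 = 5 log₁₀(d/10)
log₁₀ d = (m − M − A)/5 + 1 = 2.2800
d = 10^2.2800 = 190.5 pc
= 621.2 ly

d ≈ 621 ly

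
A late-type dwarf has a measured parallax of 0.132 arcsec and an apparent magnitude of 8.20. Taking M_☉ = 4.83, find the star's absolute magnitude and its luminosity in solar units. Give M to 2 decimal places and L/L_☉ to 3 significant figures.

M ≈ 8.80; L/L_☉ ≈ 0.0258

d = 1/p = 1/0.132″ = 7.576 pc
M = m − 5 log₁₀ d + 5 = 8.20 − 5·0.8794 + 5 = 8.803
M − M_☉ = 8.803 − 4.83 = 3.973
L/L_☉ = 10^(−0.4 × 3.973) = 0.02575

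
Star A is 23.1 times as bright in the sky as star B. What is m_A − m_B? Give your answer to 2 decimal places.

Pogson: Δm = −2.5 log₁₀(ratio) = −2.5 log₁₀(23.1) = −2.5 × 1.3636 = -3.409
Star A is brighter, so it has the smaller magnitude: the difference is negative.

m_A − m_B ≈ -3.41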